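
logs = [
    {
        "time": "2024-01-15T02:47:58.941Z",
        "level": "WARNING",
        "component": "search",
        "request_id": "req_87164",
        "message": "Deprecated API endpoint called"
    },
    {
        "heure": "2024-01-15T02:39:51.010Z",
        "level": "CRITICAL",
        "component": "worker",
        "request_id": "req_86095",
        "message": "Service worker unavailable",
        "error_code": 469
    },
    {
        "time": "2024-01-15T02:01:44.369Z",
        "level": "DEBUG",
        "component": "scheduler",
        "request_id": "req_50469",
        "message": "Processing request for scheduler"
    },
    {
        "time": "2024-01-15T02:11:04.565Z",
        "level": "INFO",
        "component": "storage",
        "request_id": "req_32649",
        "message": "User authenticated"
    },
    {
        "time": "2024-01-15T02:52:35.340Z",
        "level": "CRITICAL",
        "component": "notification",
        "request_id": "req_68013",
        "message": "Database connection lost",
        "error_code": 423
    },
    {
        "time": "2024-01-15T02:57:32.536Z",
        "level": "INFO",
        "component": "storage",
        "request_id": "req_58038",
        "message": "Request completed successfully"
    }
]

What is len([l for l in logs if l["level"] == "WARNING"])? 1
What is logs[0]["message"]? "Deprecated API endpoint called"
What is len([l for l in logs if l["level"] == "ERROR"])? 0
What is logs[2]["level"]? "DEBUG"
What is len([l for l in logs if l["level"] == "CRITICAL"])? 2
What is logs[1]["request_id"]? "req_86095"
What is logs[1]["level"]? "CRITICAL"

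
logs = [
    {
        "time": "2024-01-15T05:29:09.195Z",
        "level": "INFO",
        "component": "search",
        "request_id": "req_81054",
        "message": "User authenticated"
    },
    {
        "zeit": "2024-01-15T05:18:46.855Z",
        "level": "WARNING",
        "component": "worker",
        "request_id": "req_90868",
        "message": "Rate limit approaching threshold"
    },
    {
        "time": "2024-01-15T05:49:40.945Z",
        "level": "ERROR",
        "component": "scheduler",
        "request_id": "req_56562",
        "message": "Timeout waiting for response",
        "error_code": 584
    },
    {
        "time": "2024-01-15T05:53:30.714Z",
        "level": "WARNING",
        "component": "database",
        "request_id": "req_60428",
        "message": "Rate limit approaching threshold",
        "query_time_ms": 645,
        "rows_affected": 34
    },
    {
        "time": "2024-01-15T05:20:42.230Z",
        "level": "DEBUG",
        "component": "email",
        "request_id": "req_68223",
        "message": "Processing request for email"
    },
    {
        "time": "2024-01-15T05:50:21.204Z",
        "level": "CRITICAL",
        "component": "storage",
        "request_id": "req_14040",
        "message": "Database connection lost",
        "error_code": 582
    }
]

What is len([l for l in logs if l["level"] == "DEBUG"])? 1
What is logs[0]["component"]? "search"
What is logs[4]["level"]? "DEBUG"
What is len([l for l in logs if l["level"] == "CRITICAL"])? 1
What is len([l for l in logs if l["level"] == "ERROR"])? 1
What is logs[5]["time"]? "2024-01-15T05:50:21.204Z"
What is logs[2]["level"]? "ERROR"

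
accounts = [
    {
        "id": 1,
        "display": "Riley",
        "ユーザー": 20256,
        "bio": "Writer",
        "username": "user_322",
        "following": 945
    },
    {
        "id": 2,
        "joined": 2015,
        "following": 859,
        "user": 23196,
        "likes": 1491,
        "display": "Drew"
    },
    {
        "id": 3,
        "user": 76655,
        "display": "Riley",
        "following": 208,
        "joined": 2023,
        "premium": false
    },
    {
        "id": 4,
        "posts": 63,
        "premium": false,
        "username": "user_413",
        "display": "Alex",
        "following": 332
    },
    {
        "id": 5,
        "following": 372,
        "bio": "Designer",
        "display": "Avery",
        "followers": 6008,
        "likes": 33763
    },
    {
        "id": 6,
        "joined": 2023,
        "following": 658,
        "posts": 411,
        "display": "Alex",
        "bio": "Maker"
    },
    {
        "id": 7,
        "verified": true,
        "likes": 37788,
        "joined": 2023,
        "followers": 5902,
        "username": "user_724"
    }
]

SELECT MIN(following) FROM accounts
208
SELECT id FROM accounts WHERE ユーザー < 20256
[]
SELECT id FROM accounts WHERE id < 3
[1, 2]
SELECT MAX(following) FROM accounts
945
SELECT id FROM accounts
[1, 2, 3, 4, 5, 6, 7]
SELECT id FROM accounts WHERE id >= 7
[7]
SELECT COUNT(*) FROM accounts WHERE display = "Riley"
2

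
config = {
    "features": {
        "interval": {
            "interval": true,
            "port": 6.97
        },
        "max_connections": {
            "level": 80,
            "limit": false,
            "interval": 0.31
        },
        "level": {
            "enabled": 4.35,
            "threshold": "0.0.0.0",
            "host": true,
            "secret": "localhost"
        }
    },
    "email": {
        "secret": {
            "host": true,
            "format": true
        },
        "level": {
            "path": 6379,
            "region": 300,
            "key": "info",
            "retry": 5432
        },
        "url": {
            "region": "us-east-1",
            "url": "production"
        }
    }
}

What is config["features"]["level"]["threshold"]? "0.0.0.0"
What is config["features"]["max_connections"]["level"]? 80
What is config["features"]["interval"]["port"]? 6.97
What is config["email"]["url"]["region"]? "us-east-1"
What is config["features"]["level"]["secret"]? "localhost"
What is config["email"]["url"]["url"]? "production"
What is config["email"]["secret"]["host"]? True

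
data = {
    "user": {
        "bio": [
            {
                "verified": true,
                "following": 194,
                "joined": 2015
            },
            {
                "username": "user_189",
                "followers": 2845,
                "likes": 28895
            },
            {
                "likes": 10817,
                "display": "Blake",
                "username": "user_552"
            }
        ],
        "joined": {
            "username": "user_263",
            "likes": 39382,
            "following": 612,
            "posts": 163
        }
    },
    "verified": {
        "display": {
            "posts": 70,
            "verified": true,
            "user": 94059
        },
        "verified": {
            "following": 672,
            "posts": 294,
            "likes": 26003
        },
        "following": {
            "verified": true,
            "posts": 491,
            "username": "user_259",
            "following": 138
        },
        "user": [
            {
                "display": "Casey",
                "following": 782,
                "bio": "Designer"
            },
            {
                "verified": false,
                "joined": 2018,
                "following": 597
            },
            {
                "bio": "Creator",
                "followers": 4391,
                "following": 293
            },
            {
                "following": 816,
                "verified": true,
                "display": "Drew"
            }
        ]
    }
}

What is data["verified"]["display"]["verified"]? True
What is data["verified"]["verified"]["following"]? 672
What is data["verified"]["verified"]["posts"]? 294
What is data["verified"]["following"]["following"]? 138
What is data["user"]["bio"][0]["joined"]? 2015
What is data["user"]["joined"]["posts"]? 163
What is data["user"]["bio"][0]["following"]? 194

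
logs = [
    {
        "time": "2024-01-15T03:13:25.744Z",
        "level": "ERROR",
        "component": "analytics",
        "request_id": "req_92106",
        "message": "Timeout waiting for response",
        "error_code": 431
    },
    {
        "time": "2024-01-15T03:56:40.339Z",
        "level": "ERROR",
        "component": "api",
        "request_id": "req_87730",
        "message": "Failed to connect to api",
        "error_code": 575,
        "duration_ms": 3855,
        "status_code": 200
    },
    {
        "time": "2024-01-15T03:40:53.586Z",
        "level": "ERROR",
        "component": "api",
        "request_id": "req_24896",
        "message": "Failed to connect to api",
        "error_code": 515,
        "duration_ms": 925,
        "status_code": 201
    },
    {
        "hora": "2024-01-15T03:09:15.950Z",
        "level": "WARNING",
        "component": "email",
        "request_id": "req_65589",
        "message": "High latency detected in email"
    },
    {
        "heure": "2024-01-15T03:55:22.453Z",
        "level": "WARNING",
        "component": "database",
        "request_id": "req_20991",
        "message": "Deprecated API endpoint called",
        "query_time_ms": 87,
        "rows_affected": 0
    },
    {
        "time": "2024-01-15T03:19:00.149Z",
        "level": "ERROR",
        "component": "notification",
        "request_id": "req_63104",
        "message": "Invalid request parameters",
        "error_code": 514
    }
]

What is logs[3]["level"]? "WARNING"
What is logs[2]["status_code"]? 201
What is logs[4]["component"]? "database"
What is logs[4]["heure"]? "2024-01-15T03:55:22.453Z"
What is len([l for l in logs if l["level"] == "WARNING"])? 2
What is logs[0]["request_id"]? "req_92106"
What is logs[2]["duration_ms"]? 925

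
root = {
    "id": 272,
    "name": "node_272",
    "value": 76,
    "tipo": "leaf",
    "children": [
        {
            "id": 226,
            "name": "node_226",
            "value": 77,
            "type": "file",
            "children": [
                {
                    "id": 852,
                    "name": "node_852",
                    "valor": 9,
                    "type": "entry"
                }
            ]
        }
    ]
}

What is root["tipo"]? "leaf"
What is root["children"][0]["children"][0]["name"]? "node_852"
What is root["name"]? "node_272"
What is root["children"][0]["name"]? "node_226"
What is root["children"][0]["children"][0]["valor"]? 9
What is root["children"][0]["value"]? 77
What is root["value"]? 76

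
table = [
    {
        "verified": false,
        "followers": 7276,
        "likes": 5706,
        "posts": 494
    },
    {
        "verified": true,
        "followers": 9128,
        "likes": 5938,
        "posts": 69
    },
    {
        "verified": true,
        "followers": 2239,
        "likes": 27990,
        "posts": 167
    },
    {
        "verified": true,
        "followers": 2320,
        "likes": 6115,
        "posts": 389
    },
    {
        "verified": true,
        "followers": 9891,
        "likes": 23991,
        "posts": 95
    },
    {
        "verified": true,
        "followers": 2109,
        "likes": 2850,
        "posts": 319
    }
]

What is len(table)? 6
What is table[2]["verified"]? True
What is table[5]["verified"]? True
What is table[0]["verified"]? False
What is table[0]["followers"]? 7276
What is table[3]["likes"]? 6115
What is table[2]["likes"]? 27990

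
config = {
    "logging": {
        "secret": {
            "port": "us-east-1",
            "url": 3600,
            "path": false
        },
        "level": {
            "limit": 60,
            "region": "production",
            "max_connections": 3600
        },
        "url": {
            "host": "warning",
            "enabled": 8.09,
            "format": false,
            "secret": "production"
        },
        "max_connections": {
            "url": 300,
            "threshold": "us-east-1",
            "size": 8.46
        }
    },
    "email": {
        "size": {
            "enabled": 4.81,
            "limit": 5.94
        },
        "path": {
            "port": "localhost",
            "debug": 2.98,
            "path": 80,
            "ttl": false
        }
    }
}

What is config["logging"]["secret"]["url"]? 3600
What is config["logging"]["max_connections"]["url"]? 300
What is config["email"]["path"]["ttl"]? False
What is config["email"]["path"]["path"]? 80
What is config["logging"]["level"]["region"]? "production"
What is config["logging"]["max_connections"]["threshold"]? "us-east-1"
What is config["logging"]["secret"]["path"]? False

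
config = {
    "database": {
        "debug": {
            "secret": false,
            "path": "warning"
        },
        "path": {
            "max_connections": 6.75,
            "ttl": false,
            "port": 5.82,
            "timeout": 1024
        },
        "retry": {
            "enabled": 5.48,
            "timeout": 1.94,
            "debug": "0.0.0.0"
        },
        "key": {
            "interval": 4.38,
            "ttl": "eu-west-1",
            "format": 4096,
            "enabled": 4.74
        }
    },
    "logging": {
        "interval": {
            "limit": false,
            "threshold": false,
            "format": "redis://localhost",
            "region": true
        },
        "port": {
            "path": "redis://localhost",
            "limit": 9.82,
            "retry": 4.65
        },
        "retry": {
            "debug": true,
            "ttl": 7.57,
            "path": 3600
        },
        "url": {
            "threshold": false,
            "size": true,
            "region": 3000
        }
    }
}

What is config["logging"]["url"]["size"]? True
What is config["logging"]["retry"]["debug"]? True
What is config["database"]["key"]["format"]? 4096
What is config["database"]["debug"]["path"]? "warning"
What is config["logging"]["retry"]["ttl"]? 7.57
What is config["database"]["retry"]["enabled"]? 5.48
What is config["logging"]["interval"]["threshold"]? False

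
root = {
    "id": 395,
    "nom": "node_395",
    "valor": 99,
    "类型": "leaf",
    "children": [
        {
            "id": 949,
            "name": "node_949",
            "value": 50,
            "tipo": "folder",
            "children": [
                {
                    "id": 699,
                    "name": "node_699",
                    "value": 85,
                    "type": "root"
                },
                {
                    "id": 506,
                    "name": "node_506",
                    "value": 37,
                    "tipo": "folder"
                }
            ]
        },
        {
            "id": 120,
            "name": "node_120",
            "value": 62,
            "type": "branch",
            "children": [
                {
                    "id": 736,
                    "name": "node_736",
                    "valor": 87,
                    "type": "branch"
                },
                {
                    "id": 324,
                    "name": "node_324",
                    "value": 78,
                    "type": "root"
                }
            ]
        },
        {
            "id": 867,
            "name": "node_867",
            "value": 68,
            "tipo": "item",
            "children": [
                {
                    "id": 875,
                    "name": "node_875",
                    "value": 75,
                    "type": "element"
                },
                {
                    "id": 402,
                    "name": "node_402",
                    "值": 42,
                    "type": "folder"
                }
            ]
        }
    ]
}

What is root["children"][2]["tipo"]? "item"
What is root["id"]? 395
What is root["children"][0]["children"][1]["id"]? 506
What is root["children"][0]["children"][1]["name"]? "node_506"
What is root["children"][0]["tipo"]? "folder"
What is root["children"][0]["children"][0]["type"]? "root"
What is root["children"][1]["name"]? "node_120"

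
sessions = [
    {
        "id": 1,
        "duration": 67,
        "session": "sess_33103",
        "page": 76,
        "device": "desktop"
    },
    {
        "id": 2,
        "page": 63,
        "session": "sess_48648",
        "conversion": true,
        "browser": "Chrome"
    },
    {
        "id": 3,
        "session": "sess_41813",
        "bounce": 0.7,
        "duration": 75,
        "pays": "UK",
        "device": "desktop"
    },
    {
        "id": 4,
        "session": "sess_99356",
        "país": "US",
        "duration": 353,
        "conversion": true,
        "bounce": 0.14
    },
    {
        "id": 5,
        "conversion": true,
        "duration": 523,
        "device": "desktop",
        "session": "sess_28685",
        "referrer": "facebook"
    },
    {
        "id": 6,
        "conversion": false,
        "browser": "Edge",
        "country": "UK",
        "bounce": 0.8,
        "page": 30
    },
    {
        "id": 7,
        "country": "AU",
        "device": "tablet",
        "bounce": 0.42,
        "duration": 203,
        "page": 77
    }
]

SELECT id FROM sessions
[1, 2, 3, 4, 5, 6, 7]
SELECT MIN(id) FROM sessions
1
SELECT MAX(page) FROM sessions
77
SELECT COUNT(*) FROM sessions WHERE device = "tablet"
1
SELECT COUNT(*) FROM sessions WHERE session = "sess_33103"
1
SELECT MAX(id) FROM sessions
7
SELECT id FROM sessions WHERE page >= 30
[1, 2, 6, 7]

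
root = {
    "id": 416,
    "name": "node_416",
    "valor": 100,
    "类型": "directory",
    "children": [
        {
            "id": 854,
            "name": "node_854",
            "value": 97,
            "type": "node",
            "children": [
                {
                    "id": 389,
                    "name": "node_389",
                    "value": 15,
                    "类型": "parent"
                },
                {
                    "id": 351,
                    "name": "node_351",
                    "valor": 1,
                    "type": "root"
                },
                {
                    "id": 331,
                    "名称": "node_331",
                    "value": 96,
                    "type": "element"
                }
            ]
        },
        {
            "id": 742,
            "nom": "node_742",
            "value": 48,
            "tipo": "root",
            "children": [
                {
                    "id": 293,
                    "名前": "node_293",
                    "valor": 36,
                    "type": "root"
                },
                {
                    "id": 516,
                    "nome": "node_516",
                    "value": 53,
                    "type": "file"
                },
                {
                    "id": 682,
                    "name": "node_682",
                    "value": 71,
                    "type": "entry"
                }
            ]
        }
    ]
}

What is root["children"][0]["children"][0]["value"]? 15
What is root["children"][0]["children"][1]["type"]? "root"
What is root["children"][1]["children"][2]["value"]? 71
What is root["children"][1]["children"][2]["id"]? 682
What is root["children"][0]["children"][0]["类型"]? "parent"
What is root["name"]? "node_416"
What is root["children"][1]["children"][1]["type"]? "file"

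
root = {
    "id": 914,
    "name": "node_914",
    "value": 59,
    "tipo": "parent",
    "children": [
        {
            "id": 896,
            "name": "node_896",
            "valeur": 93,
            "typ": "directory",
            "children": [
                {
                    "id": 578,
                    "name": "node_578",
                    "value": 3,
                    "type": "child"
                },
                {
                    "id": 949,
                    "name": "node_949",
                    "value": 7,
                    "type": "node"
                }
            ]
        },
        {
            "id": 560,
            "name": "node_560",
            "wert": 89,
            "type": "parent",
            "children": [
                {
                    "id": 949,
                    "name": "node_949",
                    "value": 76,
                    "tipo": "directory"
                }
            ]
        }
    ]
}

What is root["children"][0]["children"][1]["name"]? "node_949"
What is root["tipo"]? "parent"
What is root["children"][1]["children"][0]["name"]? "node_949"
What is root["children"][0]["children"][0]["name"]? "node_578"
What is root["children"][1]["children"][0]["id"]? 949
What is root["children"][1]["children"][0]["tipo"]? "directory"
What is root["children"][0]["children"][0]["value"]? 3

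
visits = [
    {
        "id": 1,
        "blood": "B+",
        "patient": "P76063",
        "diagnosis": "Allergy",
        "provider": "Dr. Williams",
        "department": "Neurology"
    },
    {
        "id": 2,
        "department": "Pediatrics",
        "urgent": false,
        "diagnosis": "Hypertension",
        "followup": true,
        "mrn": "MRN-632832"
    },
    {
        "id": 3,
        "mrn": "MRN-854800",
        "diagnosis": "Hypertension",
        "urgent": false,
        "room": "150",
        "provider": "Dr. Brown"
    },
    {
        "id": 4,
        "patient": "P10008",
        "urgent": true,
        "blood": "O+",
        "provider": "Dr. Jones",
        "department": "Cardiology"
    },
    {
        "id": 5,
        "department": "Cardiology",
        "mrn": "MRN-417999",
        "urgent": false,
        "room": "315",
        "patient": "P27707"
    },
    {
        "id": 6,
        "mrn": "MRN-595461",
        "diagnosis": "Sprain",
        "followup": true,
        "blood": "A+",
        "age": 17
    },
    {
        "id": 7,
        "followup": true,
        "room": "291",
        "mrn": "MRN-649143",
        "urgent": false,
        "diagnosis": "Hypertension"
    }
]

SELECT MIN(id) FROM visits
1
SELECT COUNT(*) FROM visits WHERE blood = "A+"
1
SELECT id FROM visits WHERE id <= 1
[1]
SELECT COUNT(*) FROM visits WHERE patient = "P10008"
1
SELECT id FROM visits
[1, 2, 3, 4, 5, 6, 7]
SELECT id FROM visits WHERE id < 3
[1, 2]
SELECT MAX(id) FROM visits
7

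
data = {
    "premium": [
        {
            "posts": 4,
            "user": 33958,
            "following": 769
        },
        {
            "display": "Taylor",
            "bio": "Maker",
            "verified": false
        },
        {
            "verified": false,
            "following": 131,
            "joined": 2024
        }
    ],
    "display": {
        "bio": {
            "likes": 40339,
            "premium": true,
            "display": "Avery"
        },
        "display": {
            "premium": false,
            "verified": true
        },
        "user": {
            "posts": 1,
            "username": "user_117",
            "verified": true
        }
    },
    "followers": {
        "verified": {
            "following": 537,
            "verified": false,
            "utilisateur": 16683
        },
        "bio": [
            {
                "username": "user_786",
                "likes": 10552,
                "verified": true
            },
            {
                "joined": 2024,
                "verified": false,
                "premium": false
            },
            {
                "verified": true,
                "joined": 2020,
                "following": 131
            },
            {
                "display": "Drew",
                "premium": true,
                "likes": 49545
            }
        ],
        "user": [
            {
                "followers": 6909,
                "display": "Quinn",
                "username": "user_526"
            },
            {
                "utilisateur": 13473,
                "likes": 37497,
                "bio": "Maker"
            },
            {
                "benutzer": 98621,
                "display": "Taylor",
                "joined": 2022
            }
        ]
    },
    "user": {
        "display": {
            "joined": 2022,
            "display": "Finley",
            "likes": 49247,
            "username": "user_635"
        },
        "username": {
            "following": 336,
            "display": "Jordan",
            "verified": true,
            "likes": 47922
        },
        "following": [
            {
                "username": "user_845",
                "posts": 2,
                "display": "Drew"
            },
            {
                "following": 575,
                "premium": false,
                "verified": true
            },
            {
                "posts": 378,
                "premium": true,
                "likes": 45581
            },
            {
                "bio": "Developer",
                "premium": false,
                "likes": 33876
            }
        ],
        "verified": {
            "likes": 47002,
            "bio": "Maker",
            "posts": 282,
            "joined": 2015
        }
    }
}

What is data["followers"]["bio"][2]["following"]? 131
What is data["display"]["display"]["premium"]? False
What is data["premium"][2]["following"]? 131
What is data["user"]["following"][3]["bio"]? "Developer"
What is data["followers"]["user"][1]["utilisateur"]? 13473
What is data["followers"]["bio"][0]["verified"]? True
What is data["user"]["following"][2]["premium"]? True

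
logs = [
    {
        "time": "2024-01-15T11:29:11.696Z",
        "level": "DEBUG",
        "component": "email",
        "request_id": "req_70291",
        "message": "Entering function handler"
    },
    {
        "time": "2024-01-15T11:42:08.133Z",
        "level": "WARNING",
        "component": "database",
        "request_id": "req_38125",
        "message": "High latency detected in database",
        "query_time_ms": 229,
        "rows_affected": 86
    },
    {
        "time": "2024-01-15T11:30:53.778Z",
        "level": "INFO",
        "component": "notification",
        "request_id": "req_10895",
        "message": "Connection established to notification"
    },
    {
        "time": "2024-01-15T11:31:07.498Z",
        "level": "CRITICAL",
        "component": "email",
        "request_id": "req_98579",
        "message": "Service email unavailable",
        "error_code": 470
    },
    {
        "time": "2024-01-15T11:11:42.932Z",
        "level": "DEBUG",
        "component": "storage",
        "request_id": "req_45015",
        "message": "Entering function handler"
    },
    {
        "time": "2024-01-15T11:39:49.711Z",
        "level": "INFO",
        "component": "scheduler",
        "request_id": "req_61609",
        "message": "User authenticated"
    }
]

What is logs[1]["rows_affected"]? 86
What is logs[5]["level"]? "INFO"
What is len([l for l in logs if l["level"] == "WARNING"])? 1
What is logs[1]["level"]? "WARNING"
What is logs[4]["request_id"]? "req_45015"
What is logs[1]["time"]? "2024-01-15T11:42:08.133Z"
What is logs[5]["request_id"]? "req_61609"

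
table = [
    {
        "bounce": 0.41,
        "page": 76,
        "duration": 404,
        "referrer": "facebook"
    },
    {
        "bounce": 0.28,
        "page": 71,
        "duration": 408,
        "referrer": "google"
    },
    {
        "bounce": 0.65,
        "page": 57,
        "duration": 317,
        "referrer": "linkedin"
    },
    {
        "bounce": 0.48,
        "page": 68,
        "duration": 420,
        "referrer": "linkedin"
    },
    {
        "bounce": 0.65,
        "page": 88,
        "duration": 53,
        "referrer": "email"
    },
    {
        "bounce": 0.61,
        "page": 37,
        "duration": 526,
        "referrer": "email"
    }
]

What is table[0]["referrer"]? "facebook"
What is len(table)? 6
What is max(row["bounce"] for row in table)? 0.65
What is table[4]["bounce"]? 0.65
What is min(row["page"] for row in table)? 37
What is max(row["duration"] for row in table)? 526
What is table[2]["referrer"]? "linkedin"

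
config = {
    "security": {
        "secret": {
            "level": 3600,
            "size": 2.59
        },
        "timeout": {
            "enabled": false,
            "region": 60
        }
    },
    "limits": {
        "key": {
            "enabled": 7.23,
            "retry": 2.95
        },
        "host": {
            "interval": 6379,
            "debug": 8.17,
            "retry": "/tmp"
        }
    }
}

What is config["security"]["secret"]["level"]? 3600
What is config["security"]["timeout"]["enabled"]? False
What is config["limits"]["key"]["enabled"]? 7.23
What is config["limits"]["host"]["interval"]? 6379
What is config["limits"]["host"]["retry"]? "/tmp"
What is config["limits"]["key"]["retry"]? 2.95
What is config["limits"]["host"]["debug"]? 8.17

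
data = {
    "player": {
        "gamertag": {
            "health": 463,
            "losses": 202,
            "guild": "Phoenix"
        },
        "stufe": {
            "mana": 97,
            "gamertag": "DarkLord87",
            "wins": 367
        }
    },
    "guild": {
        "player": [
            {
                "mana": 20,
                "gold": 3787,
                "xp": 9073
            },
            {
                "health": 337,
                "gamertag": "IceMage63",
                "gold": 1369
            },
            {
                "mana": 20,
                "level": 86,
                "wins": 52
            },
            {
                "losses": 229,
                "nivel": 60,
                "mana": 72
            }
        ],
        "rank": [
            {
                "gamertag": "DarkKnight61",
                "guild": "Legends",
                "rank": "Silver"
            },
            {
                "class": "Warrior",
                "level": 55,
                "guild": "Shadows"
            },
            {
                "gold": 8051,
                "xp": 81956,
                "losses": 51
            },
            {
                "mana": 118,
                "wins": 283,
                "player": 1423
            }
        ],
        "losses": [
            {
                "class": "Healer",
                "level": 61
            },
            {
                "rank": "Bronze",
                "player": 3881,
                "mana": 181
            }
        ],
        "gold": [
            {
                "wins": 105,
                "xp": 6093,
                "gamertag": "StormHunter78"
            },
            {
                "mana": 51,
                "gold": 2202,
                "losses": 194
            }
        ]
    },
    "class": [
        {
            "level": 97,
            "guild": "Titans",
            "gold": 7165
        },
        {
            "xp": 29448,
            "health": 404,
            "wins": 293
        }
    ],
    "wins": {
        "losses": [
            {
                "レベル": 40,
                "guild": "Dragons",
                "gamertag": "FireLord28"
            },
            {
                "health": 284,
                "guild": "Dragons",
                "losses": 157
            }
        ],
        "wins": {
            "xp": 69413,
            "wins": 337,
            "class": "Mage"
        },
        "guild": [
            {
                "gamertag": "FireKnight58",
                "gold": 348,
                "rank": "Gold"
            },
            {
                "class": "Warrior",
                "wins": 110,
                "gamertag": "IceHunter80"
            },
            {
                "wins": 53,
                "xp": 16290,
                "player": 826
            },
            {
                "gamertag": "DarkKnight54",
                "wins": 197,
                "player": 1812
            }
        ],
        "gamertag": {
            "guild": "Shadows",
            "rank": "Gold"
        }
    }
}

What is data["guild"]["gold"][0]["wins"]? 105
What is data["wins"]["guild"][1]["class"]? "Warrior"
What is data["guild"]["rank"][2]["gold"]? 8051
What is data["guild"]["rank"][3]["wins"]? 283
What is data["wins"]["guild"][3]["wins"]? 197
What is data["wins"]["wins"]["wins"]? 337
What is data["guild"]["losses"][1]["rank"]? "Bronze"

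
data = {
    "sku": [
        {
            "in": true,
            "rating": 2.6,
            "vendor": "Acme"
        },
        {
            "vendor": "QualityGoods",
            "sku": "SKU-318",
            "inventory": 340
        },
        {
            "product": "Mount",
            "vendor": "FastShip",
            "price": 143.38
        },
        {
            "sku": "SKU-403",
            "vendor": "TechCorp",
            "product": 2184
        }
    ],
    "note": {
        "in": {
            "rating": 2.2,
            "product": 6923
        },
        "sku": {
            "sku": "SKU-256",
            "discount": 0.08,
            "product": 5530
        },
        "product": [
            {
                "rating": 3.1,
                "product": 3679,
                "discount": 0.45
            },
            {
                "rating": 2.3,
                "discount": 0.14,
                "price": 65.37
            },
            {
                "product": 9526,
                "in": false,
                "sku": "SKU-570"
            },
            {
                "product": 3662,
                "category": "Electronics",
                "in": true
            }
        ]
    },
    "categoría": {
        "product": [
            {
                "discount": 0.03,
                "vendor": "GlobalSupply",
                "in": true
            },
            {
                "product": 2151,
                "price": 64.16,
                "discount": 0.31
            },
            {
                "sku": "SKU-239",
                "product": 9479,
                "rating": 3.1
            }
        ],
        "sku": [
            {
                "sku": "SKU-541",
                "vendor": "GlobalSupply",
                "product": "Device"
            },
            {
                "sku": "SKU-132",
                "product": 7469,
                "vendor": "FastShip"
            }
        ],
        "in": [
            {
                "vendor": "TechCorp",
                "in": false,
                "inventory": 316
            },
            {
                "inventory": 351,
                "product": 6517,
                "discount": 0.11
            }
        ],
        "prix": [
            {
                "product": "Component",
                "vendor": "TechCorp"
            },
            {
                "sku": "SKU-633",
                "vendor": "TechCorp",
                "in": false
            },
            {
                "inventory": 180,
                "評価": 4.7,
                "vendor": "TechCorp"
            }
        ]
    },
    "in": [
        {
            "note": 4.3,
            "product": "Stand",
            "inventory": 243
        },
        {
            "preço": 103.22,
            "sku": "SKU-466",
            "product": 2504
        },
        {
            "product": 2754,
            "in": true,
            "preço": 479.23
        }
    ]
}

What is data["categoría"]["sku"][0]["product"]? "Device"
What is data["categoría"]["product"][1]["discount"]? 0.31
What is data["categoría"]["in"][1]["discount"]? 0.11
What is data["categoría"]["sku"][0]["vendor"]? "GlobalSupply"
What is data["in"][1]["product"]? 2504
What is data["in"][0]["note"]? 4.3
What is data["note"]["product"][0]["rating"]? 3.1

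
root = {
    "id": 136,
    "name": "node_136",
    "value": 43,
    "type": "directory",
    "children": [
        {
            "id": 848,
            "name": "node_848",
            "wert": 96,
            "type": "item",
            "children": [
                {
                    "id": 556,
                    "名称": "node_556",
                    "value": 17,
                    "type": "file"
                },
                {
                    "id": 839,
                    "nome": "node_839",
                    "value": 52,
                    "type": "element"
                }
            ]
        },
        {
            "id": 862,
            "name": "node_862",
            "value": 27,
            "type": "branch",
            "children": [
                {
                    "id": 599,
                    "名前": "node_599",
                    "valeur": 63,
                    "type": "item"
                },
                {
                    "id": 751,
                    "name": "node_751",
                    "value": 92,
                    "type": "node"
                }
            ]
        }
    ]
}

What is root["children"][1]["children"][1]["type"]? "node"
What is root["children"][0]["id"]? 848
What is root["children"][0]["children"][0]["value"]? 17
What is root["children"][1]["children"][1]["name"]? "node_751"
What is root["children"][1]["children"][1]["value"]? 92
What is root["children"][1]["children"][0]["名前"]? "node_599"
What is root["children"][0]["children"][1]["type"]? "element"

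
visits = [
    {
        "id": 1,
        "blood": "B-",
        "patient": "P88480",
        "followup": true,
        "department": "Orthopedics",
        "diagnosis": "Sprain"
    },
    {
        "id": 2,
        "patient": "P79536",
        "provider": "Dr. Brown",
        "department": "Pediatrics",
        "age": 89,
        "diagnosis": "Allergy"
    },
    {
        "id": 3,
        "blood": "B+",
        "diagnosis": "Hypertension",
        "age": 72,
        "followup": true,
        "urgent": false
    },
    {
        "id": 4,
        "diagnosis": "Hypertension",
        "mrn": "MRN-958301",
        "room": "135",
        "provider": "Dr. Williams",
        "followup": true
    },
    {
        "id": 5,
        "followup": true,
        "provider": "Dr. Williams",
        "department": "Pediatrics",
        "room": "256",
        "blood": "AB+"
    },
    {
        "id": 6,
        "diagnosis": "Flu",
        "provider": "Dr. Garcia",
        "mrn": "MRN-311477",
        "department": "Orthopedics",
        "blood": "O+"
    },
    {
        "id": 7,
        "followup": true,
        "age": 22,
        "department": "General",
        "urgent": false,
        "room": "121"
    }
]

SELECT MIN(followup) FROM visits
True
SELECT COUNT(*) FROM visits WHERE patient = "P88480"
1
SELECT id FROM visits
[1, 2, 3, 4, 5, 6, 7]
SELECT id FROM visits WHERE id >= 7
[7]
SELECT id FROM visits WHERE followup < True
[]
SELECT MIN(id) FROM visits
1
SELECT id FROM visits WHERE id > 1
[2, 3, 4, 5, 6, 7]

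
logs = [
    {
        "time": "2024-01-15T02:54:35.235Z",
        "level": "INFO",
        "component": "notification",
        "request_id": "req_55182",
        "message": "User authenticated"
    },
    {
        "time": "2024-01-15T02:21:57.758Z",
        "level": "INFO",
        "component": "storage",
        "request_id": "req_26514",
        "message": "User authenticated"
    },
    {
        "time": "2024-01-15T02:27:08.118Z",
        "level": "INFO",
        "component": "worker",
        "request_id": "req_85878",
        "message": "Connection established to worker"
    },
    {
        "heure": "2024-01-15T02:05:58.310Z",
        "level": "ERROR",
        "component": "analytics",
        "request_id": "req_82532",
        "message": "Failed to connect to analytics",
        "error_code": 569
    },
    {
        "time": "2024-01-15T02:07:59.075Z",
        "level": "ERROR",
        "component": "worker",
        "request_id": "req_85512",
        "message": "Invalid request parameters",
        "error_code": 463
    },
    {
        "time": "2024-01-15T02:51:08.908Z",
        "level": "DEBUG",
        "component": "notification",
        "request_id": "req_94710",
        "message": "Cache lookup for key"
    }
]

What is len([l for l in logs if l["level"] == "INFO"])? 3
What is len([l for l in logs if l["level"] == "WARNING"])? 0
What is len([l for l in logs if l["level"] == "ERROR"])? 2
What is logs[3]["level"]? "ERROR"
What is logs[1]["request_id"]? "req_26514"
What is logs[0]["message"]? "User authenticated"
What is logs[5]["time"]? "2024-01-15T02:51:08.908Z"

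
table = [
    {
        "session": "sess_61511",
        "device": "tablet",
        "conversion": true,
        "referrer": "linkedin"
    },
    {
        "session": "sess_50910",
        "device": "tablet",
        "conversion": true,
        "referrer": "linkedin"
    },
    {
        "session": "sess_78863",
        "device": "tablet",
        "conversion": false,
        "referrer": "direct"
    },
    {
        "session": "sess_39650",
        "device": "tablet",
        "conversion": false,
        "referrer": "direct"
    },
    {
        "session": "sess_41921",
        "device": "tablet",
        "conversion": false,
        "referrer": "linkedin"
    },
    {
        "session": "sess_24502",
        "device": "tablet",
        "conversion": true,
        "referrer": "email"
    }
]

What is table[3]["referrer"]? "direct"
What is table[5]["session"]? "sess_24502"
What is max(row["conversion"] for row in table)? True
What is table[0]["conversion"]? True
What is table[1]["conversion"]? True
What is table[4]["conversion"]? False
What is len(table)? 6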